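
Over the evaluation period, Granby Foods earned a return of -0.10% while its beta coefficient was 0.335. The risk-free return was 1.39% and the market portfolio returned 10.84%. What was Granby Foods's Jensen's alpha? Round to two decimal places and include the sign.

Market excess return = 10.84% − 1.39% = 9.45%
CAPM benchmark = R_f + β(R_m − R_f) = 1.39% + 0.335 × 9.45% = 4.55575%
α = actual − benchmark = -0.10% − 4.55575% = -4.66%

-4.66%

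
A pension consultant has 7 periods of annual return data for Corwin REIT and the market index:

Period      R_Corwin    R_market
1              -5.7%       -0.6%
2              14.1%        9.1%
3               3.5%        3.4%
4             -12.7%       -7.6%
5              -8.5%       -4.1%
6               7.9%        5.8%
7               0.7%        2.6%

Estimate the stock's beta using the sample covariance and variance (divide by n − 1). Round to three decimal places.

Mean R_i = (-5.7 + 14.1 + 3.5 − 12.7 − 8.5 + 7.9 + 0.7) / 7 = -0.1000%
Mean R_m = (-0.6 + 9.1 + 3.4 − 7.6 − 4.1 + 5.8 + 2.6) / 7 = 1.2286%
Σ(R_i − R̄_i)(R_m − R̄_m) = 323.5000  ⇒  Cov = 323.5000 / 6 = 53.9167
Σ(R_m − R̄_m)² = 199.1343  ⇒  Var(R_m) = 199.1343 / 6 = 33.1891
β = Cov / Var(R_m) = 53.9167 / 33.1891 = 1.6245

1.625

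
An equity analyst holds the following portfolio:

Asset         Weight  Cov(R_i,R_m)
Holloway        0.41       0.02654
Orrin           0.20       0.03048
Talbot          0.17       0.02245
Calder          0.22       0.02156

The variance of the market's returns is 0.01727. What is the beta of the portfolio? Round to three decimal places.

1.479

β_Holloway = 0.02654 / 0.01727 = 1.5368
β_Orrin = 0.03048 / 0.01727 = 1.7649
β_Talbot = 0.02245 / 0.01727 = 1.2999
β_Calder = 0.02156 / 0.01727 = 1.2484
β_P = Σ w_i β_i = 0.41×1.5368 + 0.20×1.7649 + 0.17×1.2999 + 0.22×1.2484 = 1.4787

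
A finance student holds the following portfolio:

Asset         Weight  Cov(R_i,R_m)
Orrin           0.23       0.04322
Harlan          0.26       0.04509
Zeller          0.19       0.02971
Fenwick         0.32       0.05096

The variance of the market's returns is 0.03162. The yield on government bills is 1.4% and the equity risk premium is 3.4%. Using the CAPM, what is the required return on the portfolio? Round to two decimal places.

β_Orrin = 0.04322 / 0.03162 = 1.3669
β_Harlan = 0.04509 / 0.03162 = 1.4260
β_Zeller = 0.02971 / 0.03162 = 0.9396
β_Fenwick = 0.05096 / 0.03162 = 1.6116
β_P = Σ w_i β_i = 0.23×1.3669 + 0.26×1.4260 + 0.19×0.9396 + 0.32×1.6116 = 1.3794
E(R_P) = R_f + β_P × MRP = 1.4% + 1.3794 × 3.4% = 6.09%

6.09%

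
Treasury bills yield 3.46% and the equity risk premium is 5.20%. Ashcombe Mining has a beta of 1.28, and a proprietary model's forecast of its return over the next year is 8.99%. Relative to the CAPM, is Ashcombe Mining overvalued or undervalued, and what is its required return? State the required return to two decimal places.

Overvalued; required return 10.12%

Required return = R_f + β·MRP = 3.46% + 1.28 × 5.20% = 10.12%
Forecast 8.99% < required 10.12% → the stock plots below the SML → overvalued.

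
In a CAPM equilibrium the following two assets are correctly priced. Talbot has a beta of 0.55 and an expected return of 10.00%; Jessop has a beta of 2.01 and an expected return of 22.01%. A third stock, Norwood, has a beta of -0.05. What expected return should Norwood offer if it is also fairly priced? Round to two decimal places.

MRP (SML slope) = (22.01% − 10.00%) / (2.01 − 0.55) = 12.01% / 1.46 = 8.2260%
R_f (intercept) = 10.00% − 0.55 × 8.2260% = 5.4757%
E(R_Norwood) = R_f + β × MRP = 5.4757% + -0.05 × 8.2260% = 5.06%

5.06%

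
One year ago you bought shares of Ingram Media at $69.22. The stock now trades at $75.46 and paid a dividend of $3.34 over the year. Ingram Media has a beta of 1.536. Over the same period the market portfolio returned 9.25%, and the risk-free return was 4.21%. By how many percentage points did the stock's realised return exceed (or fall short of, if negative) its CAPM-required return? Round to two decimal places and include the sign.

+1.89%

Realised HPR = (P1 + D1 − P0) / P0 = (75.46 + 3.34 − 69.22) / 69.22 = 9.58 / 69.22 = 13.8399%
MRP = 9.25% − 4.21% = 5.04%
CAPM required = R_f + β·MRP = 4.21% + 1.536 × 5.04% = 11.95144%
α = realised − required = 13.8399% − 11.95144% = +1.89%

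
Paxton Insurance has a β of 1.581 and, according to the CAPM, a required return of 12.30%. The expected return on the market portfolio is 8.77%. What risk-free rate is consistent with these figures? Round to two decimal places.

E(R) = R_f + β(E(R_m) − R_f) = R_f(1 − β) + β·E(R_m)
12.30% = R_f × (1 − 1.581) + 1.581 × 8.77%
12.30% = R_f × -0.581 + 13.86537%
R_f = (12.30% − 13.86537%) / -0.581 = 2.69%

2.69%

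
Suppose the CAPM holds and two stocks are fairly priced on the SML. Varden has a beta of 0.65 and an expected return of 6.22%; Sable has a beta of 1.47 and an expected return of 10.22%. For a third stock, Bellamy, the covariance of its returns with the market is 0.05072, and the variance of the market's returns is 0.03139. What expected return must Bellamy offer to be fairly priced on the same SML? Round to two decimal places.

10.93%

MRP = (10.22% − 6.22%) / (1.47 − 0.65) = 4.8780%
R_f = 6.22% − 0.65 × 4.8780% = 3.0493%
β_Bellamy = Cov / Var(R_m) = 0.05072 / 0.03139 = 1.6158
E(R_Bellamy) = R_f + β × MRP = 3.0493% + 1.6158 × 4.8780% = 10.93%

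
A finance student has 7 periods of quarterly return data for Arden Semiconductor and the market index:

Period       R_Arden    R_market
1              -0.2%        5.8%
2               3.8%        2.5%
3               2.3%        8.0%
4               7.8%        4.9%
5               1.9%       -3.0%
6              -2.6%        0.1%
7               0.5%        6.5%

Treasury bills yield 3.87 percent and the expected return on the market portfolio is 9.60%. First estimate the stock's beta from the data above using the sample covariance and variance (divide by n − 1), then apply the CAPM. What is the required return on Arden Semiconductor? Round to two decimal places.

Mean R_i = (-0.2 + 3.8 + 2.3 + 7.8 + 1.9 − 2.6 + 0.5) / 7 = 1.9286%
Mean R_m = (5.8 + 2.5 + 8.0 + 4.9 − 3.0 + 0.1 + 6.5) / 7 = 3.5429%
Σ(R_i − R̄_i)(R_m − R̄_m) = 14.4214  ⇒  Cov = 14.4214 / 6 = 2.4036
Σ(R_m − R̄_m)² = 91.2971  ⇒  Var(R_m) = 91.2971 / 6 = 15.2162
β = Cov / Var(R_m) = 2.4036 / 15.2162 = 0.1580
MRP = 9.60% − 3.87% = 5.73%
E(R) = R_f + β × MRP = 3.87% + 0.1580 × 5.73% = 4.78%

4.78%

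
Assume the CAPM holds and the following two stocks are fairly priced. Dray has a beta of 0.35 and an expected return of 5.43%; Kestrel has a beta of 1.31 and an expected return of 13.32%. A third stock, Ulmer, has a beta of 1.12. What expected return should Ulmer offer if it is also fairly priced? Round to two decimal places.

MRP (SML slope) = (13.32% − 5.43%) / (1.31 − 0.35) = 7.89% / 0.96 = 8.2188%
R_f (intercept) = 5.43% − 0.35 × 8.2188% = 2.5534%
E(R_Ulmer) = R_f + β × MRP = 2.5534% + 1.12 × 8.2188% = 11.76%

11.76%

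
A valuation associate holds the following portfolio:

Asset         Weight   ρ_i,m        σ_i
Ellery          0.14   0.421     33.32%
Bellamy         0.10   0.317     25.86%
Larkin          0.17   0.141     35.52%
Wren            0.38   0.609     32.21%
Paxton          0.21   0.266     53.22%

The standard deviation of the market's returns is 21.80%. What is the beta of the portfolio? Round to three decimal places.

β_Ellery = 0.421 × 33.32% / 21.80% = 0.6435
β_Bellamy = 0.317 × 25.86% / 21.80% = 0.3760
β_Larkin = 0.141 × 35.52% / 21.80% = 0.2297
β_Wren = 0.609 × 32.21% / 21.80% = 0.8998
β_Paxton = 0.266 × 53.22% / 21.80% = 0.6494
β_P = Σ w_i β_i = 0.14×0.6435 + 0.10×0.3760 + 0.17×0.2297 + 0.38×0.8998 + 0.21×0.6494 = 0.6450

0.645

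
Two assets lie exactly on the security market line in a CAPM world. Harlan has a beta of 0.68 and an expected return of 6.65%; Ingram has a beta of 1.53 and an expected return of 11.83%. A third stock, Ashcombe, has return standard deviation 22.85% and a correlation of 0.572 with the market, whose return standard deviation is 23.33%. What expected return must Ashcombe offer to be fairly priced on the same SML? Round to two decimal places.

5.92%

MRP = (11.83% − 6.65%) / (1.53 − 0.68) = 6.0941%
R_f = 6.65% − 0.68 × 6.0941% = 2.5060%
β_Ashcombe = ρ·σ_i/σ_m = 0.572 × 22.85 / 23.33 = 0.5602
E(R_Ashcombe) = R_f + β × MRP = 2.5060% + 0.5602 × 6.0941% = 5.92%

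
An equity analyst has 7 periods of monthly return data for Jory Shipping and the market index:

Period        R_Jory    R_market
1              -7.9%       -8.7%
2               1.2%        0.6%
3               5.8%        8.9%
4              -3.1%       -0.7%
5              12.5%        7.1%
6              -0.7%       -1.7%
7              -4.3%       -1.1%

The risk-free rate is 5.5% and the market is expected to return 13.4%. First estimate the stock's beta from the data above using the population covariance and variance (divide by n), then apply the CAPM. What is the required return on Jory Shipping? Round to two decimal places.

13.71%

Mean R_i = (-7.9 + 1.2 + 5.8 − 3.1 + 12.5 − 0.7 − 4.3) / 7 = 0.5000%
Mean R_m = (-8.7 + 0.6 + 8.9 − 0.7 + 7.1 − 1.7 − 1.1) / 7 = 0.6286%
Σ(R_i − R̄_i)(R_m − R̄_m) = 215.7100  ⇒  Cov = 215.7100 / 7 = 30.8157
Σ(R_m − R̄_m)² = 207.4943  ⇒  Var(R_m) = 207.4943 / 7 = 29.6420
β = Cov / Var(R_m) = 30.8157 / 29.6420 = 1.0396
MRP = 13.4% − 5.5% = 7.90%
E(R) = R_f + β × MRP = 5.5% + 1.0396 × 7.9% = 13.71%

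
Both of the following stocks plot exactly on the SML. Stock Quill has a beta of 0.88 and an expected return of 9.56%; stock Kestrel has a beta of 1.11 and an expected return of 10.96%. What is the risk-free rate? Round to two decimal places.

4.20%

Both satisfy E(R) = R_f + β·MRP, so the slope of the SML is
MRP = (10.96% − 9.56%) / (1.11 − 0.88) = 1.40% / 0.23 = 6.0870%
R_f = E(R_Quill) − β_Quill·MRP = 9.56% − 0.88 × 6.0870% = 4.2034%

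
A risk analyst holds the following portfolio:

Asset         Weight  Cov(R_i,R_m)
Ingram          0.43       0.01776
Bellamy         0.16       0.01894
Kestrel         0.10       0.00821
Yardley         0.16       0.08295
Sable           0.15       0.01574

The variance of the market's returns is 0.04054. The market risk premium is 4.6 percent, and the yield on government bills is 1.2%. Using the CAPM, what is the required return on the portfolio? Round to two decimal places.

β_Ingram = 0.01776 / 0.04054 = 0.4381
β_Bellamy = 0.01894 / 0.04054 = 0.4672
β_Kestrel = 0.00821 / 0.04054 = 0.2025
β_Yardley = 0.08295 / 0.04054 = 2.0461
β_Sable = 0.01574 / 0.04054 = 0.3883
β_P = Σ w_i β_i = 0.43×0.4381 + 0.16×0.4672 + 0.10×0.2025 + 0.16×2.0461 + 0.15×0.3883 = 0.6690
E(R_P) = R_f + β_P × MRP = 1.2% + 0.6690 × 4.6% = 4.28%

4.28%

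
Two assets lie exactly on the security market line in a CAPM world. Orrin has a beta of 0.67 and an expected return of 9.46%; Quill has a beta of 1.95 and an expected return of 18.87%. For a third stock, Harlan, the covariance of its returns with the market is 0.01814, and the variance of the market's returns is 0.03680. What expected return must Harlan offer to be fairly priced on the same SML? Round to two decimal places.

MRP = (18.87% − 9.46%) / (1.95 − 0.67) = 7.3516%
R_f = 9.46% − 0.67 × 7.3516% = 4.5344%
β_Harlan = Cov / Var(R_m) = 0.01814 / 0.03680 = 0.4929
E(R_Harlan) = R_f + β × MRP = 4.5344% + 0.4929 × 7.3516% = 8.16%

8.16%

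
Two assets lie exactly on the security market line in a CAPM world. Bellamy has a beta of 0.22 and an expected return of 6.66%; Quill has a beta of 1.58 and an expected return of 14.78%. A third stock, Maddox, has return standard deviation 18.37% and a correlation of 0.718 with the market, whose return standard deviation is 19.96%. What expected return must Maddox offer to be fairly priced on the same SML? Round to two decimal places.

MRP = (14.78% − 6.66%) / (1.58 − 0.22) = 5.9706%
R_f = 6.66% − 0.22 × 5.9706% = 5.3465%
β_Maddox = ρ·σ_i/σ_m = 0.718 × 18.37 / 19.96 = 0.6608
E(R_Maddox) = R_f + β × MRP = 5.3465% + 0.6608 × 5.9706% = 9.29%

9.29%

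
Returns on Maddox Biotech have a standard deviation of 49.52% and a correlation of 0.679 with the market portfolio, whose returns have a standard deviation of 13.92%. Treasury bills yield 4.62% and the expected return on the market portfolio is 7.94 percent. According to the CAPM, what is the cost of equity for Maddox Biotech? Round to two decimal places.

12.64%

β = ρ × σ_i / σ_m = 0.679 × 49.52% / 13.92% = 2.4155
MRP = 7.94% − 4.62% = 3.32%
E(R) = 4.62% + 2.4155 × 3.32% = 12.64%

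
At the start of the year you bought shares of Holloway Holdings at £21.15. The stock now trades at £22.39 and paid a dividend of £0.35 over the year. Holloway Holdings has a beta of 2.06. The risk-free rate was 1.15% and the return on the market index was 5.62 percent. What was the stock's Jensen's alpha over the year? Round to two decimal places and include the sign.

Realised HPR = (P1 + D1 − P0) / P0 = (22.39 + 0.35 − 21.15) / 21.15 = 1.59 / 21.15 = 7.5177%
MRP = 5.62% − 1.15% = 4.47%
CAPM required = R_f + β·MRP = 1.15% + 2.06 × 4.47% = 10.3582%
α = realised − required = 7.5177% − 10.3582% = -2.84%

-2.84%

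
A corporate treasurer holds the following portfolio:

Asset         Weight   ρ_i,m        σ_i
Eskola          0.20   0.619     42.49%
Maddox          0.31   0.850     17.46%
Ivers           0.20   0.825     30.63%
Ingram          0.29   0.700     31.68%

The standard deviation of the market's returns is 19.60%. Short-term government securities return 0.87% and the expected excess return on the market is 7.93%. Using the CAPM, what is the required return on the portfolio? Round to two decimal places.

β_Eskola = 0.619 × 42.49% / 19.60% = 1.3419
β_Maddox = 0.850 × 17.46% / 19.60% = 0.7572
β_Ivers = 0.825 × 30.63% / 19.60% = 1.2893
β_Ingram = 0.700 × 31.68% / 19.60% = 1.1314
β_P = Σ w_i β_i = 0.20×1.3419 + 0.31×0.7572 + 0.20×1.2893 + 0.29×1.1314 = 1.0891
E(R_P) = R_f + β_P × MRP = 0.87% + 1.0891 × 7.93% = 9.51%

9.51%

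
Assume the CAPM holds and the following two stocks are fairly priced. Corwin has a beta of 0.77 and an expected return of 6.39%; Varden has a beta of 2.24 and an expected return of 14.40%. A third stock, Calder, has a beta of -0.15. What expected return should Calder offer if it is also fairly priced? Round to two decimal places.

1.38%

MRP (SML slope) = (14.40% − 6.39%) / (2.24 − 0.77) = 8.01% / 1.47 = 5.4490%
R_f (intercept) = 6.39% − 0.77 × 5.4490% = 2.1943%
E(R_Calder) = R_f + β × MRP = 2.1943% + -0.15 × 5.4490% = 1.38%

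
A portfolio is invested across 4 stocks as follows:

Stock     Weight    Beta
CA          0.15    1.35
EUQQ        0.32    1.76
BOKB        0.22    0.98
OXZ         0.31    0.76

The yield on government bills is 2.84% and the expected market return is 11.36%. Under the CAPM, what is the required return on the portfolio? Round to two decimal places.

β_P = Σ w_i β_i = 0.15×1.35 + 0.32×1.76 + 0.22×0.98 + 0.31×0.76 = 1.2169
MRP = 11.36% − 2.84% = 8.52%
E(R_P) = R_f + β_P × MRP = 2.84% + 1.2169 × 8.52% = 13.21%

13.21%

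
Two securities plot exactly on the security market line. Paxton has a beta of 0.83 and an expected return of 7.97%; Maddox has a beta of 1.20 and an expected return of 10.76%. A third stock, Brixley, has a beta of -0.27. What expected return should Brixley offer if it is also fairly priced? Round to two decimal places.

-0.32%

MRP (SML slope) = (10.76% − 7.97%) / (1.20 − 0.83) = 2.79% / 0.37 = 7.5405%
R_f (intercept) = 7.97% − 0.83 × 7.5405% = 1.7114%
E(R_Brixley) = R_f + β × MRP = 1.7114% + -0.27 × 7.5405% = -0.32%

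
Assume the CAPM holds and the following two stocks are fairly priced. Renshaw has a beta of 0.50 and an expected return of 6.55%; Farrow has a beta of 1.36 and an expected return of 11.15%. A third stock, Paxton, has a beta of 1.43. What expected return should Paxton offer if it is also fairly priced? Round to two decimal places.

11.52%

MRP (SML slope) = (11.15% − 6.55%) / (1.36 − 0.50) = 4.60% / 0.86 = 5.3488%
R_f (intercept) = 6.55% − 0.50 × 5.3488% = 3.8756%
E(R_Paxton) = R_f + β × MRP = 3.8756% + 1.43 × 5.3488% = 11.52%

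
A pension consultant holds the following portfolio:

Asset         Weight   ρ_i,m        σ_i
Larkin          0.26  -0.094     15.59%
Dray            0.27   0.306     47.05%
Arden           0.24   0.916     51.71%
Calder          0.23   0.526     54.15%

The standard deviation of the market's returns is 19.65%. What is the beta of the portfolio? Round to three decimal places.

1.090

β_Larkin = -0.094 × 15.59% / 19.65% = -0.0746
β_Dray = 0.306 × 47.05% / 19.65% = 0.7327
β_Arden = 0.916 × 51.71% / 19.65% = 2.4105
β_Calder = 0.526 × 54.15% / 19.65% = 1.4495
β_P = Σ w_i β_i = 0.26×-0.0746 + 0.27×0.7327 + 0.24×2.4105 + 0.23×1.4495 = 1.0903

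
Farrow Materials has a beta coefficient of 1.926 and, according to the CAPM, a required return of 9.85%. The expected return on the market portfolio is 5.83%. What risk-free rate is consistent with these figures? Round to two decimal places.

E(R) = R_f + β(E(R_m) − R_f) = R_f(1 − β) + β·E(R_m)
9.85% = R_f × (1 − 1.926) + 1.926 × 5.83%
9.85% = R_f × -0.926 + 11.22858%
R_f = (9.85% − 11.22858%) / -0.926 = 1.49%

1.49%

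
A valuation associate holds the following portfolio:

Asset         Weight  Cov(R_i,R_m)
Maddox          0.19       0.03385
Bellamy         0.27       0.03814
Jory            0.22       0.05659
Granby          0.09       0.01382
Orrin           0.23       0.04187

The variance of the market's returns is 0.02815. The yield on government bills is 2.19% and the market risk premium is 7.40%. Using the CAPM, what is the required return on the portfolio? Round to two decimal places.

β_Maddox = 0.03385 / 0.02815 = 1.2025
β_Bellamy = 0.03814 / 0.02815 = 1.3549
β_Jory = 0.05659 / 0.02815 = 2.0103
β_Granby = 0.01382 / 0.02815 = 0.4909
β_Orrin = 0.04187 / 0.02815 = 1.4874
β_P = Σ w_i β_i = 0.19×1.2025 + 0.27×1.3549 + 0.22×2.0103 + 0.09×0.4909 + 0.23×1.4874 = 1.4228
E(R_P) = R_f + β_P × MRP = 2.19% + 1.4228 × 7.40% = 12.72%

12.72%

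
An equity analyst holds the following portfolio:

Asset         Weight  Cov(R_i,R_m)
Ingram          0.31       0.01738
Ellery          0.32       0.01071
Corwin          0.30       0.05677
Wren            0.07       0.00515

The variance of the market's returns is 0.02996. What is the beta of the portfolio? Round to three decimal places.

0.875

β_Ingram = 0.01738 / 0.02996 = 0.5801
β_Ellery = 0.01071 / 0.02996 = 0.3575
β_Corwin = 0.05677 / 0.02996 = 1.8949
β_Wren = 0.00515 / 0.02996 = 0.1719
β_P = Σ w_i β_i = 0.31×0.5801 + 0.32×0.3575 + 0.30×1.8949 + 0.07×0.1719 = 0.8747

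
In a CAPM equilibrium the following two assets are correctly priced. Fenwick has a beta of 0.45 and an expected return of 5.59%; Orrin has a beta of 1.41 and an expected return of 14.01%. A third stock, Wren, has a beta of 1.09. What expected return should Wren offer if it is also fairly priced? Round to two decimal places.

MRP (SML slope) = (14.01% − 5.59%) / (1.41 − 0.45) = 8.42% / 0.96 = 8.7708%
R_f (intercept) = 5.59% − 0.45 × 8.7708% = 1.6431%
E(R_Wren) = R_f + β × MRP = 1.6431% + 1.09 × 8.7708% = 11.20%

11.20%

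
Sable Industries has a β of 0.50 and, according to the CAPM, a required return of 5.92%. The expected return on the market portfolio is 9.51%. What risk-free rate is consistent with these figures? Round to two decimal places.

E(R) = R_f + β(E(R_m) − R_f) = R_f(1 − β) + β·E(R_m)
5.92% = R_f × (1 − 0.50) + 0.50 × 9.51%
5.92% = R_f × 0.50 + 4.7550%
R_f = (5.92% − 4.7550%) / 0.50 = 2.33%

2.33%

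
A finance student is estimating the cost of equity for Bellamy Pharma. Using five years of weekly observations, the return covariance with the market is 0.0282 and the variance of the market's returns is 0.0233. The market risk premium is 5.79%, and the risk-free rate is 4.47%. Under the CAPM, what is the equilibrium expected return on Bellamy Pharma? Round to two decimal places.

β = Cov(R_i, R_m) / Var(R_m) = 0.0282 / 0.0233 = 1.2103
E(R) = R_f + β × MRP = 4.47% + 1.2103 × 5.79% = 11.48%

11.48%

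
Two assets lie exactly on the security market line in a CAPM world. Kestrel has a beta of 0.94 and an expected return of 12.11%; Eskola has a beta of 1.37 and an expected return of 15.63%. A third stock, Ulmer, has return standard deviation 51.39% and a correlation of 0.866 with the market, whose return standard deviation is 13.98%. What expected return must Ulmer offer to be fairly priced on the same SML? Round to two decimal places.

MRP = (15.63% − 12.11%) / (1.37 − 0.94) = 8.1860%
R_f = 12.11% − 0.94 × 8.1860% = 4.4152%
β_Ulmer = ρ·σ_i/σ_m = 0.866 × 51.39 / 13.98 = 3.1834
E(R_Ulmer) = R_f + β × MRP = 4.4152% + 3.1834 × 8.1860% = 30.47%

30.47%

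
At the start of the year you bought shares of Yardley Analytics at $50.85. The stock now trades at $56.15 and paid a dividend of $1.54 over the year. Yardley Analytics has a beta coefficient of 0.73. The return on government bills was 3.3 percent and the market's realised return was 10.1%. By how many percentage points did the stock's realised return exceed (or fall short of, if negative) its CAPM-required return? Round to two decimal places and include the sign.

Realised HPR = (P1 + D1 − P0) / P0 = (56.15 + 1.54 − 50.85) / 50.85 = 6.84 / 50.85 = 13.4513%
MRP = 10.1% − 3.3% = 6.80%
CAPM required = R_f + β·MRP = 3.3% + 0.73 × 6.8% = 8.2640%
α = realised − required = 13.4513% − 8.2640% = +5.19%

+5.19%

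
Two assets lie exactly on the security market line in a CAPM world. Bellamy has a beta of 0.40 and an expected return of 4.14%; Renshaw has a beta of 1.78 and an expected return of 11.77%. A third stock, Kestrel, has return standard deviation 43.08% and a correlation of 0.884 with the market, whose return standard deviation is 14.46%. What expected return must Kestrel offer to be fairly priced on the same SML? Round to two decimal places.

MRP = (11.77% − 4.14%) / (1.78 − 0.40) = 5.5290%
R_f = 4.14% − 0.40 × 5.5290% = 1.9284%
β_Kestrel = ρ·σ_i/σ_m = 0.884 × 43.08 / 14.46 = 2.6337
E(R_Kestrel) = R_f + β × MRP = 1.9284% + 2.6337 × 5.5290% = 16.49%

16.49%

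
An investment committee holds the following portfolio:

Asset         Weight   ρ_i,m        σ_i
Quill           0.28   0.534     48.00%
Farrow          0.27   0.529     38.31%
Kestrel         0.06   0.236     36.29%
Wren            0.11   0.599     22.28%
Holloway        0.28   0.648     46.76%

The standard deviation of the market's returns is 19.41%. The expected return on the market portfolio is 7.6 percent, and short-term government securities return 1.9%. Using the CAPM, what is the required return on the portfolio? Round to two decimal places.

β_Quill = 0.534 × 48.00% / 19.41% = 1.3206
β_Farrow = 0.529 × 38.31% / 19.41% = 1.0441
β_Kestrel = 0.236 × 36.29% / 19.41% = 0.4412
β_Wren = 0.599 × 22.28% / 19.41% = 0.6876
β_Holloway = 0.648 × 46.76% / 19.41% = 1.5611
β_P = Σ w_i β_i = 0.28×1.3206 + 0.27×1.0441 + 0.06×0.4412 + 0.11×0.6876 + 0.28×1.5611 = 1.1909
MRP = 7.6% − 1.9% = 5.70%
E(R_P) = R_f + β_P × MRP = 1.9% + 1.1909 × 5.7% = 8.69%

8.69%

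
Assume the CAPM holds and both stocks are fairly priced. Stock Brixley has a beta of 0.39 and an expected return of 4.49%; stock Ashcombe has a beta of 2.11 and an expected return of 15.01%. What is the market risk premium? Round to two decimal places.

6.12%

Both satisfy E(R) = R_f + β·MRP, so the slope of the SML is
MRP = (15.01% − 4.49%) / (2.11 − 0.39) = 10.52% / 1.72 = 6.1163%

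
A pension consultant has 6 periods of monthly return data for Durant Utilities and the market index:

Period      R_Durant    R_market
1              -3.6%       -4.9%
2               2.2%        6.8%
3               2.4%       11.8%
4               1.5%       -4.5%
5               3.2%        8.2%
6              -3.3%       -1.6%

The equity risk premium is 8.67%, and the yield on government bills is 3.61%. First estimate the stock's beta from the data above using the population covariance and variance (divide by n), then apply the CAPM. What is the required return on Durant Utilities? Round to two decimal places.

Mean R_i = (-3.6 + 2.2 + 2.4 + 1.5 + 3.2 − 3.3) / 6 = 0.4000%
Mean R_m = (-4.9 + 6.8 + 11.8 − 4.5 + 8.2 − 1.6) / 6 = 2.6333%
Σ(R_i − R̄_i)(R_m − R̄_m) = 79.3700  ⇒  Cov = 79.3700 / 6 = 13.2283
Σ(R_m − R̄_m)² = 257.9333  ⇒  Var(R_m) = 257.9333 / 6 = 42.9889
β = Cov / Var(R_m) = 13.2283 / 42.9889 = 0.3077
E(R) = R_f + β × MRP = 3.61% + 0.3077 × 8.67% = 6.28%

6.28%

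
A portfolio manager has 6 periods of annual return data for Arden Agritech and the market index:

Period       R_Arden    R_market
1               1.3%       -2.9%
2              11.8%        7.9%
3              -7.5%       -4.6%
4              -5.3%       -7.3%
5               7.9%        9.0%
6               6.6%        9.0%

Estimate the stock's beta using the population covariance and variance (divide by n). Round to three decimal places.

Mean R_i = (1.3 + 11.8 − 7.5 − 5.3 + 7.9 + 6.6) / 6 = 2.4667%
Mean R_m = (-2.9 + 7.9 − 4.6 − 7.3 + 9.0 + 9.0) / 6 = 1.8500%
Σ(R_i − R̄_i)(R_m − R̄_m) = 265.7600  ⇒  Cov = 265.7600 / 6 = 44.2933
Σ(R_m − R̄_m)² = 286.7350  ⇒  Var(R_m) = 286.7350 / 6 = 47.7892
β = Cov / Var(R_m) = 44.2933 / 47.7892 = 0.9268

0.927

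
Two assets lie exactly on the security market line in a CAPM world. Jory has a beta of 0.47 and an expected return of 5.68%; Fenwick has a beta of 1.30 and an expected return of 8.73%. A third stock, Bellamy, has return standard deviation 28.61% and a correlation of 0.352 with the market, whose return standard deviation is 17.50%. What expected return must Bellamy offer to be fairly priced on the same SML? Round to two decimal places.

6.07%

MRP = (8.73% − 5.68%) / (1.30 − 0.47) = 3.6747%
R_f = 5.68% − 0.47 × 3.6747% = 3.9529%
β_Bellamy = ρ·σ_i/σ_m = 0.352 × 28.61 / 17.50 = 0.5755
E(R_Bellamy) = R_f + β × MRP = 3.9529% + 0.5755 × 3.6747% = 6.07%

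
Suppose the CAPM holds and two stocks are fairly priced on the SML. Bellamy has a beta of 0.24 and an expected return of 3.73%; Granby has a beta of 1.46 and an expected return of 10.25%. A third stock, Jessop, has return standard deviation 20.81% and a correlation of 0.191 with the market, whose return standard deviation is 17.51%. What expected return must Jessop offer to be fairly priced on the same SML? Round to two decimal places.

3.66%

MRP = (10.25% − 3.73%) / (1.46 − 0.24) = 5.3443%
R_f = 3.73% − 0.24 × 5.3443% = 2.4474%
β_Jessop = ρ·σ_i/σ_m = 0.191 × 20.81 / 17.51 = 0.2270
E(R_Jessop) = R_f + β × MRP = 2.4474% + 0.2270 × 5.3443% = 3.66%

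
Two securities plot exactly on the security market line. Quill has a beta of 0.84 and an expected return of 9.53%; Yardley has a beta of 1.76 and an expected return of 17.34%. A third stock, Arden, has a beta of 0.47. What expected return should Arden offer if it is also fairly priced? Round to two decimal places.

6.39%

MRP (SML slope) = (17.34% − 9.53%) / (1.76 − 0.84) = 7.81% / 0.92 = 8.4891%
R_f (intercept) = 9.53% − 0.84 × 8.4891% = 2.3992%
E(R_Arden) = R_f + β × MRP = 2.3992% + 0.47 × 8.4891% = 6.39%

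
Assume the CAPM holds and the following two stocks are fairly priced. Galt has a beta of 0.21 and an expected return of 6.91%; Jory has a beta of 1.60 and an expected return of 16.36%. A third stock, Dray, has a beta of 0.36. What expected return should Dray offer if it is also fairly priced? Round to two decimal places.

MRP (SML slope) = (16.36% − 6.91%) / (1.60 − 0.21) = 9.45% / 1.39 = 6.7986%
R_f (intercept) = 6.91% − 0.21 × 6.7986% = 5.4823%
E(R_Dray) = R_f + β × MRP = 5.4823% + 0.36 × 6.7986% = 7.93%

7.93%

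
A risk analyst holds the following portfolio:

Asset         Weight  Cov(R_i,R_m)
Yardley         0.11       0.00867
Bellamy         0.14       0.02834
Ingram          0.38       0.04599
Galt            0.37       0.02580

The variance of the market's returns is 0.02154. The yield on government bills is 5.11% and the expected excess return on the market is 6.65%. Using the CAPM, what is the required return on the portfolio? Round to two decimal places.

14.97%

β_Yardley = 0.00867 / 0.02154 = 0.4025
β_Bellamy = 0.02834 / 0.02154 = 1.3157
β_Ingram = 0.04599 / 0.02154 = 2.1351
β_Galt = 0.02580 / 0.02154 = 1.1978
β_P = Σ w_i β_i = 0.11×0.4025 + 0.14×1.3157 + 0.38×2.1351 + 0.37×1.1978 = 1.4830
E(R_P) = R_f + β_P × MRP = 5.11% + 1.4830 × 6.65% = 14.97%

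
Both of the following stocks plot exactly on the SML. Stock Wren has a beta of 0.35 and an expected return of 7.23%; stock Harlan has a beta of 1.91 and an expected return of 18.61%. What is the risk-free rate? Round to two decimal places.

4.68%

Both satisfy E(R) = R_f + β·MRP, so the slope of the SML is
MRP = (18.61% − 7.23%) / (1.91 − 0.35) = 11.38% / 1.56 = 7.2949%
R_f = E(R_Wren) − β_Wren·MRP = 7.23% − 0.35 × 7.2949% = 4.6768%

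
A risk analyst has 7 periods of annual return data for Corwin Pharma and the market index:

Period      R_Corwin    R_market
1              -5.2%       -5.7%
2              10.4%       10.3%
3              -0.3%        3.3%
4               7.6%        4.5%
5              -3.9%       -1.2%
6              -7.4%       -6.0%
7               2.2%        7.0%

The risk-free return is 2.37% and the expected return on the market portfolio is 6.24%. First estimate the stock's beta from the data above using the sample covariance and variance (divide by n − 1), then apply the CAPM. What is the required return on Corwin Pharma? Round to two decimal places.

6.14%

Mean R_i = (-5.2 + 10.4 − 0.3 + 7.6 − 3.9 − 7.4 + 2.2) / 7 = 0.4857%
Mean R_m = (-5.7 + 10.3 + 3.3 + 4.5 − 1.2 − 6.0 + 7.0) / 7 = 1.7429%
Σ(R_i − R̄_i)(R_m − R̄_m) = 228.5243  ⇒  Cov = 228.5243 / 6 = 38.0874
Σ(R_m − R̄_m)² = 234.8971  ⇒  Var(R_m) = 234.8971 / 6 = 39.1495
β = Cov / Var(R_m) = 38.0874 / 39.1495 = 0.9729
MRP = 6.24% − 2.37% = 3.87%
E(R) = R_f + β × MRP = 2.37% + 0.9729 × 3.87% = 6.14%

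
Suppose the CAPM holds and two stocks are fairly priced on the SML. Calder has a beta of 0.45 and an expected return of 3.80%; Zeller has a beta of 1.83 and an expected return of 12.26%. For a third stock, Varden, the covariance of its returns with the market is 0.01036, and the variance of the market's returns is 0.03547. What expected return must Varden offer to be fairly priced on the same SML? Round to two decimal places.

2.83%

MRP = (12.26% − 3.80%) / (1.83 − 0.45) = 6.1304%
R_f = 3.80% − 0.45 × 6.1304% = 1.0413%
β_Varden = Cov / Var(R_m) = 0.01036 / 0.03547 = 0.2921
E(R_Varden) = R_f + β × MRP = 1.0413% + 0.2921 × 6.1304% = 2.83%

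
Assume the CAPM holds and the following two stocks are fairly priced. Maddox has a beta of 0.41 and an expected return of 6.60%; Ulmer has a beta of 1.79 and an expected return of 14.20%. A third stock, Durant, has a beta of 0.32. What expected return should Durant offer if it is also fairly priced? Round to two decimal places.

MRP (SML slope) = (14.20% − 6.60%) / (1.79 − 0.41) = 7.60% / 1.38 = 5.5072%
R_f (intercept) = 6.60% − 0.41 × 5.5072% = 4.3420%
E(R_Durant) = R_f + β × MRP = 4.3420% + 0.32 × 5.5072% = 6.10%

6.10%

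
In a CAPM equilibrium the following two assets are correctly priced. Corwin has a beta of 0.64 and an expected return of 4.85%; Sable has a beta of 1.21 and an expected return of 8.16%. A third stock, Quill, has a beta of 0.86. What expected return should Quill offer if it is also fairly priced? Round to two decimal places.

MRP (SML slope) = (8.16% − 4.85%) / (1.21 − 0.64) = 3.31% / 0.57 = 5.8070%
R_f (intercept) = 4.85% − 0.64 × 5.8070% = 1.1335%
E(R_Quill) = R_f + β × MRP = 1.1335% + 0.86 × 5.8070% = 6.13%

6.13%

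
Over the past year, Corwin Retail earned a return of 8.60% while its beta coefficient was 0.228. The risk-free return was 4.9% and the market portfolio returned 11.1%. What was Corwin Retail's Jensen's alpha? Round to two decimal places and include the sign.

Market excess return = 11.1% − 4.9% = 6.20%
CAPM benchmark = R_f + β(R_m − R_f) = 4.9% + 0.228 × 6.2% = 6.3136%
α = actual − benchmark = 8.60% − 6.3136% = +2.29%

+2.29%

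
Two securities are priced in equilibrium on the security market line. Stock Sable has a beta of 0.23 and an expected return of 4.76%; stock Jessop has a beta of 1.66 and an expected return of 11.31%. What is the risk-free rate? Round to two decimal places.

3.71%

Both satisfy E(R) = R_f + β·MRP, so the slope of the SML is
MRP = (11.31% − 4.76%) / (1.66 − 0.23) = 6.55% / 1.43 = 4.5804%
R_f = E(R_Sable) − β_Sable·MRP = 4.76% − 0.23 × 4.5804% = 3.7065%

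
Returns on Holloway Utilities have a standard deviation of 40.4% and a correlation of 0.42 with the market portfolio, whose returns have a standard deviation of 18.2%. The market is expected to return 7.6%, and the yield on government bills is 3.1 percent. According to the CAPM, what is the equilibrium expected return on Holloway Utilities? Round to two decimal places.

7.30%

β = ρ × σ_i / σ_m = 0.42 × 40.4% / 18.2% = 0.9323
MRP = 7.6% − 3.1% = 4.50%
E(R) = 3.1% + 0.9323 × 4.5% = 7.30%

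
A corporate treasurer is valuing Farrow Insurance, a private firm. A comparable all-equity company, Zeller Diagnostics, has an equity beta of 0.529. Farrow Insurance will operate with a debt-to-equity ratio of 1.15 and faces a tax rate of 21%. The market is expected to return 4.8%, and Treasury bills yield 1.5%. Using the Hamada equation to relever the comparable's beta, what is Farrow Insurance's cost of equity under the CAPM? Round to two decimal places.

4.83%

β_L = β_U × [1 + (1 − t)(D/E)] = 0.529 × [1 + (1 − 0.21) × 1.15]
    = 0.529 × [1 + 0.79 × 1.15] = 0.529 × 1.9085 = 1.0096
MRP = 4.8% − 1.5% = 3.30%
E(R) = R_f + β_L × MRP = 1.5% + 1.0096 × 3.3% = 4.83%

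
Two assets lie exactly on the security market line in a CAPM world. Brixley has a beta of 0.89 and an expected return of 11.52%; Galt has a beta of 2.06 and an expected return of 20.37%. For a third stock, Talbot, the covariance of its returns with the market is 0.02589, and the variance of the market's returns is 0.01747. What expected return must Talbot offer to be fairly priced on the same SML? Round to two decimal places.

MRP = (20.37% − 11.52%) / (2.06 − 0.89) = 7.5641%
R_f = 11.52% − 0.89 × 7.5641% = 4.7880%
β_Talbot = Cov / Var(R_m) = 0.02589 / 0.01747 = 1.4820
E(R_Talbot) = R_f + β × MRP = 4.7880% + 1.4820 × 7.5641% = 16.00%

16.00%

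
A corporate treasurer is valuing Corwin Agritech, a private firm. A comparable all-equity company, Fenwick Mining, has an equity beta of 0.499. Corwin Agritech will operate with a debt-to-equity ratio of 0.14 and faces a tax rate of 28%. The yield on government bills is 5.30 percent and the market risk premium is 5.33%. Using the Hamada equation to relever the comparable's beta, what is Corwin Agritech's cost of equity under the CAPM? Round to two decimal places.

β_L = β_U × [1 + (1 − t)(D/E)] = 0.499 × [1 + (1 − 0.28) × 0.14]
    = 0.499 × [1 + 0.72 × 0.14] = 0.499 × 1.1008 = 0.5493
E(R) = R_f + β_L × MRP = 5.30% + 0.5493 × 5.33% = 8.23%

8.23%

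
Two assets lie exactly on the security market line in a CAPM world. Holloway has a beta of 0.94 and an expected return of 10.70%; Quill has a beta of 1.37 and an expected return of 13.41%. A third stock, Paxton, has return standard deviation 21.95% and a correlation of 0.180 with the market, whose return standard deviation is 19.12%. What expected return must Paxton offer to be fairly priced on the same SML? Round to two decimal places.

MRP = (13.41% − 10.70%) / (1.37 − 0.94) = 6.3023%
R_f = 10.70% − 0.94 × 6.3023% = 4.7758%
β_Paxton = ρ·σ_i/σ_m = 0.180 × 21.95 / 19.12 = 0.2066
E(R_Paxton) = R_f + β × MRP = 4.7758% + 0.2066 × 6.3023% = 6.08%

6.08%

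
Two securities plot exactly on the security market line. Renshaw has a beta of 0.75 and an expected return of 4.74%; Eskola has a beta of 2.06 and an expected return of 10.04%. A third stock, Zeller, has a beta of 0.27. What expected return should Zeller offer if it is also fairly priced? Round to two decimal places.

MRP (SML slope) = (10.04% − 4.74%) / (2.06 − 0.75) = 5.30% / 1.31 = 4.0458%
R_f (intercept) = 4.74% − 0.75 × 4.0458% = 1.7057%
E(R_Zeller) = R_f + β × MRP = 1.7057% + 0.27 × 4.0458% = 2.80%

2.80%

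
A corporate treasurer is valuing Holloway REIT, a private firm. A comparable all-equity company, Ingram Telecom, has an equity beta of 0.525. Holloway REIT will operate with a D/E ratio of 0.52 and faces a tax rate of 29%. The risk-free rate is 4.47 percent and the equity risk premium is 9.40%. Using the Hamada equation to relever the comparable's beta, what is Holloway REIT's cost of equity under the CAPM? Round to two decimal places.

11.23%

β_L = β_U × [1 + (1 − t)(D/E)] = 0.525 × [1 + (1 − 0.29) × 0.52]
    = 0.525 × [1 + 0.71 × 0.52] = 0.525 × 1.3692 = 0.7188
E(R) = R_f + β_L × MRP = 4.47% + 0.7188 × 9.40% = 11.23%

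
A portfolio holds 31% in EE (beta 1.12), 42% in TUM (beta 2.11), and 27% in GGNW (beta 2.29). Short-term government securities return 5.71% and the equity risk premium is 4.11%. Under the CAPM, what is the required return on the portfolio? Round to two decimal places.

13.32%

β_P = Σ w_i β_i = 0.31×1.12 + 0.42×2.11 + 0.27×2.29 = 1.8517
E(R_P) = R_f + β_P × MRP = 5.71% + 1.8517 × 4.11% = 13.32%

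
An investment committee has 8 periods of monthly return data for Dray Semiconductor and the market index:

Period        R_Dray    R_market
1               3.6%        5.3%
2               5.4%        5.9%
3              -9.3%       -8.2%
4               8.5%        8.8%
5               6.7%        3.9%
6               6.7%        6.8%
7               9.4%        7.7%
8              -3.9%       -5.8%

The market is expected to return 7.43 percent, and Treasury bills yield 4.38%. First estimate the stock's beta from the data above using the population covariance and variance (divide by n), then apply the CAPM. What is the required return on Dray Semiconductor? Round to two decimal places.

7.41%

Mean R_i = (3.6 + 5.4 − 9.3 + 8.5 + 6.7 + 6.7 + 9.4 − 3.9) / 8 = 3.3875%
Mean R_m = (5.3 + 5.9 − 8.2 + 8.8 + 3.9 + 6.8 + 7.7 − 5.8) / 8 = 3.0500%
Σ(R_i − R̄_i)(R_m − R̄_m) = 286.0350  ⇒  Cov = 286.0350 / 8 = 35.7544
Σ(R_m − R̄_m)² = 287.5400  ⇒  Var(R_m) = 287.5400 / 8 = 35.9425
β = Cov / Var(R_m) = 35.7544 / 35.9425 = 0.9948
MRP = 7.43% − 4.38% = 3.05%
E(R) = R_f + β × MRP = 4.38% + 0.9948 × 3.05% = 7.41%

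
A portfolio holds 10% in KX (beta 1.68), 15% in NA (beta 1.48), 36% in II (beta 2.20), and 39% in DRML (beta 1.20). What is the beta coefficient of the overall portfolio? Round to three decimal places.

β_P = Σ w_i β_i = 0.10×1.68 + 0.15×1.48 + 0.36×2.20 + 0.39×1.20 = 1.6500

1.650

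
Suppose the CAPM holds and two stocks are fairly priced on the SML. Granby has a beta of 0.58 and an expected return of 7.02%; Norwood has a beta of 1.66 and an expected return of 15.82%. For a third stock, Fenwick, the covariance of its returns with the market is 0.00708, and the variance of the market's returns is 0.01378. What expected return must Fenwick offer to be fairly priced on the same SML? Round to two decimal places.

6.48%

MRP = (15.82% − 7.02%) / (1.66 − 0.58) = 8.1481%
R_f = 7.02% − 0.58 × 8.1481% = 2.2941%
β_Fenwick = Cov / Var(R_m) = 0.00708 / 0.01378 = 0.5138
E(R_Fenwick) = R_f + β × MRP = 2.2941% + 0.5138 × 8.1481% = 6.48%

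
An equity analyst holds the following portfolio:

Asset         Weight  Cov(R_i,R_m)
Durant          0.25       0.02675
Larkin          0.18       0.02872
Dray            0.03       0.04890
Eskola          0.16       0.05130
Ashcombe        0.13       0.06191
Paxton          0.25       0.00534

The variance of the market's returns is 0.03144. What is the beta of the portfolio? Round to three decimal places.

β_Durant = 0.02675 / 0.03144 = 0.8508
β_Larkin = 0.02872 / 0.03144 = 0.9135
β_Dray = 0.04890 / 0.03144 = 1.5553
β_Eskola = 0.05130 / 0.03144 = 1.6317
β_Ashcombe = 0.06191 / 0.03144 = 1.9691
β_Paxton = 0.00534 / 0.03144 = 0.1698
β_P = Σ w_i β_i = 0.25×0.8508 + 0.18×0.9135 + 0.03×1.5553 + 0.16×1.6317 + 0.13×1.9691 + 0.25×0.1698 = 0.9833

0.983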